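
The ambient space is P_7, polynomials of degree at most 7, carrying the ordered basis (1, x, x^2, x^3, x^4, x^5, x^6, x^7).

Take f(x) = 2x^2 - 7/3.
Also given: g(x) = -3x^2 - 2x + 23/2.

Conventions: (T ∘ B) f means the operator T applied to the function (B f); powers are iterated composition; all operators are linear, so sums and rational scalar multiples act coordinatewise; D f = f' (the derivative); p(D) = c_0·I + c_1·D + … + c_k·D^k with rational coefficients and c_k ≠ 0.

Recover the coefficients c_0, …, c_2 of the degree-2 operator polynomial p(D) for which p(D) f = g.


p(D) = -(3/2)·I − (1/2)·D + 2·D^2, i.e. c_0 = -3/2, c_1 = -1/2, c_2 = 2

D^0 f = 2x^2 - 7/3
D^1 f = 4x
D^2 f = 4
matching coefficients of g against c_0 f + c_1 Df + … from the top degree down determines the c_i
solution: c_0 = -3/2, c_1 = -1/2, c_2 = 2


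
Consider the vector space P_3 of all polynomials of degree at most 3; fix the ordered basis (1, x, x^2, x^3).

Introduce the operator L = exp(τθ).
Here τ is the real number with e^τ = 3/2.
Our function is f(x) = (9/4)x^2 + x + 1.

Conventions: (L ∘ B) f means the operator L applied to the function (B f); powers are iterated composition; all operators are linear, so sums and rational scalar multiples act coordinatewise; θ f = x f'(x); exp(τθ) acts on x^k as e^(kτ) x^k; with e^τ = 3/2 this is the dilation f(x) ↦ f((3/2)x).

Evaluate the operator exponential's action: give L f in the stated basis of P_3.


exp(τθ) x^k = e^(kτ) x^k; with e^τ = 3/2 this sends x^k to (3/2)^k x^k
x ↦ 3/2 x
x^2 ↦ 9/4 x^2
applying this coordinatewise to f: exp(τθ) f = (81/16)x^2 + (3/2)x + 1

the image equals g(x) = (81/16)x^2 + (3/2)x + 1


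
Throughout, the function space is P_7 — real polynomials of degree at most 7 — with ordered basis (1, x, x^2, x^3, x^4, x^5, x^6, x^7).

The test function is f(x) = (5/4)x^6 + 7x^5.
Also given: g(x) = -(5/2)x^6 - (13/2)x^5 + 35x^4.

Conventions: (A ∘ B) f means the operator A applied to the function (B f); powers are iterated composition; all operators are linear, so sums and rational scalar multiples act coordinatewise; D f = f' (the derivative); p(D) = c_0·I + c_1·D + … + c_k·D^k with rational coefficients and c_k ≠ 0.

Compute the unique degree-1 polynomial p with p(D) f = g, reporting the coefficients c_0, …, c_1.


D^0 f = (5/4)x^6 + 7x^5
D^1 f = (15/2)x^5 + 35x^4
matching coefficients of g against c_0 f + c_1 Df + … from the top degree down determines the c_i
solution: c_0 = -2, c_1 = 1

p(D) = -2·I + D, i.e. c_0 = -2, c_1 = 1


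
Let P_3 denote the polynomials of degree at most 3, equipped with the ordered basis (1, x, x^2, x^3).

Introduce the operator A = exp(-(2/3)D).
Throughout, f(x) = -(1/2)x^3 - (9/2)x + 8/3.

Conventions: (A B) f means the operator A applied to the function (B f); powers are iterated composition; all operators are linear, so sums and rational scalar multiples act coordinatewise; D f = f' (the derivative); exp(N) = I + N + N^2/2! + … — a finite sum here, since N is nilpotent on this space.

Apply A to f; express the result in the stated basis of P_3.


order-1 term: x^2 + 3
order-2 term: -(2/3)x
order-3 term: 4/27
the series for exp(-(2/3)D) f terminates at order 3
exp(-(2/3)D) f = -(1/2)x^3 + x^2 - (31/6)x + 157/27

the image equals g(x) = -(1/2)x^3 + x^2 - (31/6)x + 157/27


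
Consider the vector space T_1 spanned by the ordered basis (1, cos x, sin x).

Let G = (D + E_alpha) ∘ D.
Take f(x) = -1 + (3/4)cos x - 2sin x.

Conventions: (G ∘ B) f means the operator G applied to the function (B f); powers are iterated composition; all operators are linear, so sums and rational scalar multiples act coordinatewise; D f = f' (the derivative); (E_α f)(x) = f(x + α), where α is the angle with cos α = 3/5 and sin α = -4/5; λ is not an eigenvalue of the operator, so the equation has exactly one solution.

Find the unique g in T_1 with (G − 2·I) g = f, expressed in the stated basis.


write g with unknown coordinates in the stated basis and equate coefficients in (G − 2·I) g = f
solving from the highest basis element down gives g = 1/2 - (9/104)cos x + (97/104)sin x
check: G g = (15/26)cos x - (7/52)sin x
so G g − 2·g = -1 + (3/4)cos x - 2sin x = f ✓

the image equals g(x) = 1/2 - (9/104)cos x + (97/104)sin x


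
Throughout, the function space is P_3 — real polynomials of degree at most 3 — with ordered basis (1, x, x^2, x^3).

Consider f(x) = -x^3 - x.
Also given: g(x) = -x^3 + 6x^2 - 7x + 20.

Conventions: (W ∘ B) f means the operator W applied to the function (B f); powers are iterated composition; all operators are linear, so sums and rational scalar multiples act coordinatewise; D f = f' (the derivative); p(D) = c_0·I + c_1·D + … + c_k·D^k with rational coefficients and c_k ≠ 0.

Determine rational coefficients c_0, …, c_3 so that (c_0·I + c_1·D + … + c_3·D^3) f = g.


c_0 = 1, c_1 = -2, c_2 = 1, c_3 = -3

D^0 f = -x^3 - x
D^1 f = -3x^2 - 1
D^2 f = -6x
D^3 f = -6
matching coefficients of g against c_0 f + c_1 Df + … from the top degree down determines the c_i
solution: c_0 = 1, c_1 = -2, c_2 = 1, c_3 = -3


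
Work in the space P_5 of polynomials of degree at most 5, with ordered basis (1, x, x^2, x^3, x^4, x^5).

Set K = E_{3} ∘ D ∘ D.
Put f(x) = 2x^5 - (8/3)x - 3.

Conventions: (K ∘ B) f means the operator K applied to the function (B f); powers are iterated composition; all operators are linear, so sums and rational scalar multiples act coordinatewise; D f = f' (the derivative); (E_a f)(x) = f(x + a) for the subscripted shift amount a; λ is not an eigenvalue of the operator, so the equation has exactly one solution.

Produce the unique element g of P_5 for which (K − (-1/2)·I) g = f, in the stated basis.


the result is g(x) = 4x^5 - 160x^3 - 1440x^2 - (7216/3)x + 7194

write g with unknown coordinates in the stated basis and equate coefficients in (K − (-1/2)·I) g = f
solving from the highest basis element down gives g = 4x^5 - 160x^3 - 1440x^2 - (7216/3)x + 7194
check: K g = 80x^3 + 720x^2 + 1200x - 3600
so K g − (-1/2)·g = 2x^5 - (8/3)x - 3 = f ✓


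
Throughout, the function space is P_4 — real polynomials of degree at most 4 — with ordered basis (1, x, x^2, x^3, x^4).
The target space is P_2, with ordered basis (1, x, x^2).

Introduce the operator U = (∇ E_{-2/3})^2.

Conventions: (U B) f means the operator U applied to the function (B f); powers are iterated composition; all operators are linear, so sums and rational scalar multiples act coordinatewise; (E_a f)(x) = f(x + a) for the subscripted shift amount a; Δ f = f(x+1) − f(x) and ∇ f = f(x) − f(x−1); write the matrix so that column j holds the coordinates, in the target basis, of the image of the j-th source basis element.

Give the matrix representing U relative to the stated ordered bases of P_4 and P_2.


image of 1: 0
image of x: 0
image of x^2: 2
image of x^3: 6x - 14
image of x^4: 12x^2 - 56x + 202/3
each image's coordinates form column j of the matrix

the matrix is [[0, 0, 2, -14, 202/3]; [0, 0, 0, 6, -56]; [0, 0, 0, 0, 12]] (rows listed top to bottom)


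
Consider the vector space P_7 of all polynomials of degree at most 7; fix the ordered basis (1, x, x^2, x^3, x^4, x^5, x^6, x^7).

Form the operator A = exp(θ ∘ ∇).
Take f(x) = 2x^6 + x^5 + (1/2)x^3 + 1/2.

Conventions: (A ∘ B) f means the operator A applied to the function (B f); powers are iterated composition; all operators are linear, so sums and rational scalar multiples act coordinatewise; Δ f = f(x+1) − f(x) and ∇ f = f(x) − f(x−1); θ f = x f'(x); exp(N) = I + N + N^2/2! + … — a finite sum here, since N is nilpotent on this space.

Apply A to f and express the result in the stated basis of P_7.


order-1 term: 60x^5 - 100x^4 + 90x^3 - 37x^2 + (11/2)x
order-2 term: 600x^4 - 1500x^3 + 1470x^2 - 522x
order-3 term: 2400x^3 - 5400x^2 + 3280x
order-4 term: 3600x^2 - 4500x
order-5 term: 1440x
the series for exp(θ ∘ ∇) f terminates at order 5
exp(θ ∘ ∇) f = 2x^6 + 61x^5 + 500x^4 + (1981/2)x^3 - 367x^2 - (593/2)x + 1/2

g(x) = 2x^6 + 61x^5 + 500x^4 + (1981/2)x^3 - 367x^2 - (593/2)x + 1/2


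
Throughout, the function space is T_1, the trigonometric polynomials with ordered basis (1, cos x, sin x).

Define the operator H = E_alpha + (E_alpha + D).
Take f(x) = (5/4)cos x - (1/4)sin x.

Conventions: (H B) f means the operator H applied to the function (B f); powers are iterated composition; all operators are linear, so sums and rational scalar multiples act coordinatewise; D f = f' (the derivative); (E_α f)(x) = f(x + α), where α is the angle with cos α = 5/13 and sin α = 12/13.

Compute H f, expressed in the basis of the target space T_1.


E_alpha f = (1/4)cos x - (5/4)sin x
E_alpha f = (1/4)cos x - (5/4)sin x
D f = -(1/4)cos x - (5/4)sin x
(E_alpha + D) f = -(5/2)sin x
(E_alpha + (E_alpha + D)) f = (1/4)cos x - (15/4)sin x

the image equals g(x) = (1/4)cos x - (15/4)sin x


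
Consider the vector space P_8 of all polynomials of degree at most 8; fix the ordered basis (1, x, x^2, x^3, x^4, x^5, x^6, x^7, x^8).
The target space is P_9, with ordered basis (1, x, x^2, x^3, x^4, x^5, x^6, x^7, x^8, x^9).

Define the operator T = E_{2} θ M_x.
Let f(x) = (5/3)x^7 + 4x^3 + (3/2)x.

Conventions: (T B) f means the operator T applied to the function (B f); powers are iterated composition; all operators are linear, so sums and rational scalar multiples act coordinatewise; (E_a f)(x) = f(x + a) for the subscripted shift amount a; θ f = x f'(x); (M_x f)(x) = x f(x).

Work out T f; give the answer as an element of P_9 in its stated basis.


M_x f = (5/3)x^8 + 4x^4 + (3/2)x^2
θ M_x f = (40/3)x^8 + 16x^4 + 3x^2
E_{2} θ M_x f = (40/3)x^8 + (640/3)x^7 + (4480/3)x^6 + (17920/3)x^5 + (44848/3)x^4 + (72064/3)x^3 + (72841/3)x^2 + (42532/3)x + 11044/3

the image equals g(x) = (40/3)x^8 + (640/3)x^7 + (4480/3)x^6 + (17920/3)x^5 + (44848/3)x^4 + (72064/3)x^3 + (72841/3)x^2 + (42532/3)x + 11044/3


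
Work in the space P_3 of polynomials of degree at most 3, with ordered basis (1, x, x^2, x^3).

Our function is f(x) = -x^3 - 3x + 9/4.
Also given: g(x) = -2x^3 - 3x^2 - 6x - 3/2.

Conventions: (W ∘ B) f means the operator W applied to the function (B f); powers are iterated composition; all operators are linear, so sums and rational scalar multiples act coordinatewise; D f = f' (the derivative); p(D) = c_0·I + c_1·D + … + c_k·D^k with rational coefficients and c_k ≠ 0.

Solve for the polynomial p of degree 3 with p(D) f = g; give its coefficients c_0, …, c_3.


D^0 f = -x^3 - 3x + 9/4
D^1 f = -3x^2 - 3
D^2 f = -6x
D^3 f = -6
matching coefficients of g against c_0 f + c_1 Df + … from the top degree down determines the c_i
solution: c_0 = 2, c_1 = 1, c_2 = 0, c_3 = 1/2

c_0 = 2, c_1 = 1, c_2 = 0, c_3 = 1/2


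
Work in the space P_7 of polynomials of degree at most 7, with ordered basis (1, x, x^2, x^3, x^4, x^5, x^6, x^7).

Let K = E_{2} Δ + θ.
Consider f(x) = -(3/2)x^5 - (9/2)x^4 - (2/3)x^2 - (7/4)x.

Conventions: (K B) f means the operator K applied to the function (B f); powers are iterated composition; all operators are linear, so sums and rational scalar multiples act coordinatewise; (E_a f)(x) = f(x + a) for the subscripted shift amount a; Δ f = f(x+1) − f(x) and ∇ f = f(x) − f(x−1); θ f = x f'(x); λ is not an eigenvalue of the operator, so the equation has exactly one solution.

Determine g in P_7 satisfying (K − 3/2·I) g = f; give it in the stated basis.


the image equals g(x) = -(3/7)x^5 - (33/35)x^4 + (84/5)x^3 + (12316/105)x^2 + (116507/210)x + 91613/105

write g with unknown coordinates in the stated basis and equate coefficients in (K − 3/2·I) g = f
solving from the highest basis element down gives g = -(3/7)x^5 - (33/35)x^4 + (84/5)x^3 + (12316/105)x^2 + (116507/210)x + 91613/105
check: K g = -(15/7)x^5 - (207/35)x^4 + (126/5)x^3 + (18404/105)x^2 + (58131/70)x + 91613/70
so K g − 3/2·g = -(3/2)x^5 - (9/2)x^4 - (2/3)x^2 - (7/4)x = f ✓


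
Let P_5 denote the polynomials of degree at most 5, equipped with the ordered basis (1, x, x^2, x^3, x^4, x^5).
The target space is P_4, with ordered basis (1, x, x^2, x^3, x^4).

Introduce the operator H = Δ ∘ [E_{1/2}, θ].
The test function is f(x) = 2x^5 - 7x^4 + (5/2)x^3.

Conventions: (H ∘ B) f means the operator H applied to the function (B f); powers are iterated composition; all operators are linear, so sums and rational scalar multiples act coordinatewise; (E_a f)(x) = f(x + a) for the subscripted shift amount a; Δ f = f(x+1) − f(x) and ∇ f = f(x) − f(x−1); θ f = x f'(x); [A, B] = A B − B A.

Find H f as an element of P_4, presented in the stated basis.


θ f = 10x^5 - 28x^4 + (15/2)x^3
E_{1/2} θ f = 10x^5 - 3x^4 - (47/2)x^3 - (73/4)x^2 - (21/4)x - 1/2
E_{1/2} f = 2x^5 - 2x^4 - (13/2)x^3 - (17/4)x^2 - x - 1/16
θ E_{1/2} f = 10x^5 - 8x^4 - (39/2)x^3 - (17/2)x^2 - x
[E_{1/2}, θ] f = 5x^4 - 4x^3 - (39/4)x^2 - (17/4)x - 1/2
Δ [E_{1/2}, θ] f = 20x^3 + 18x^2 - (23/2)x - 13

the image equals g(x) = 20x^3 + 18x^2 - (23/2)x - 13


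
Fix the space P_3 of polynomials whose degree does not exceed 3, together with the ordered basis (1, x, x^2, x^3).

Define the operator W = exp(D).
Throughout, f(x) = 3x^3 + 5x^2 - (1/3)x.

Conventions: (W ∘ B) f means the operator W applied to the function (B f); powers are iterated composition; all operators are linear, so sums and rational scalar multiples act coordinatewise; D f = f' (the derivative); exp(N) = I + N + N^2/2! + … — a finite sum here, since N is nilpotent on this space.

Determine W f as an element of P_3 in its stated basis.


the image equals g(x) = 3x^3 + 14x^2 + (56/3)x + 23/3

order-1 term: 9x^2 + 10x - 1/3
order-2 term: 9x + 5
order-3 term: 3
the series for exp(D) f terminates at order 3
exp(D) f = 3x^3 + 14x^2 + (56/3)x + 23/3


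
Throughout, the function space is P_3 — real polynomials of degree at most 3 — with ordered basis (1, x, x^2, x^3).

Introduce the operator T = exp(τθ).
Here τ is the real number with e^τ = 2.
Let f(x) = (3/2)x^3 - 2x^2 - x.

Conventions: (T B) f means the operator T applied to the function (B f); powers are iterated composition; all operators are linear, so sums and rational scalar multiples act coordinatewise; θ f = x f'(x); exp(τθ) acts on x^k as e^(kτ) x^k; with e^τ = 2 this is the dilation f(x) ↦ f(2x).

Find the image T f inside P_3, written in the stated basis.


exp(τθ) x^k = e^(kτ) x^k; with e^τ = 2 this sends x^k to 2^k x^k
x ↦ 2 x
x^2 ↦ 4 x^2
x^3 ↦ 8 x^3
applying this coordinatewise to f: exp(τθ) f = 12x^3 - 8x^2 - 2x

the image equals g(x) = 12x^3 - 8x^2 - 2x


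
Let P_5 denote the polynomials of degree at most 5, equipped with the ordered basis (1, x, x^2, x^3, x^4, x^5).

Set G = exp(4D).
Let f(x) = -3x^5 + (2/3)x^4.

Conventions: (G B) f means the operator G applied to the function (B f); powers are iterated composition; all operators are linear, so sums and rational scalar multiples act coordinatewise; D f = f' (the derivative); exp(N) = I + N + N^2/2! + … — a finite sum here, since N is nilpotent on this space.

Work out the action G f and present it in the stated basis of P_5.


the image equals g(x) = -3x^5 - (178/3)x^4 - (1408/3)x^3 - 1856x^2 - (11008/3)x - 8704/3

order-1 term: -60x^4 + (32/3)x^3
order-2 term: -480x^3 + 64x^2
order-3 term: -1920x^2 + (512/3)x
order-4 term: -3840x + 512/3
order-5 term: -3072
the series for exp(4D) f terminates at order 5
exp(4D) f = -3x^5 - (178/3)x^4 - (1408/3)x^3 - 1856x^2 - (11008/3)x - 8704/3


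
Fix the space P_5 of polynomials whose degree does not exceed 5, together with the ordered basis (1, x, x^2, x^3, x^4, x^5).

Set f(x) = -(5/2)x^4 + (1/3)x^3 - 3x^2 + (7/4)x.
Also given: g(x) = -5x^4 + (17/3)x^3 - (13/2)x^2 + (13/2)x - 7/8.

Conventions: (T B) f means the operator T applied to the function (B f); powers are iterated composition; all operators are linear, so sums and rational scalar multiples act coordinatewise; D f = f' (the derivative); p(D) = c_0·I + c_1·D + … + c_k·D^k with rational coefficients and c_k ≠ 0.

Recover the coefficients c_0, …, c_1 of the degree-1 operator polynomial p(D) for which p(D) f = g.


D^0 f = -(5/2)x^4 + (1/3)x^3 - 3x^2 + (7/4)x
D^1 f = -10x^3 + x^2 - 6x + 7/4
matching coefficients of g against c_0 f + c_1 Df + … from the top degree down determines the c_i
solution: c_0 = 2, c_1 = -1/2

c_0 = 2, c_1 = -1/2


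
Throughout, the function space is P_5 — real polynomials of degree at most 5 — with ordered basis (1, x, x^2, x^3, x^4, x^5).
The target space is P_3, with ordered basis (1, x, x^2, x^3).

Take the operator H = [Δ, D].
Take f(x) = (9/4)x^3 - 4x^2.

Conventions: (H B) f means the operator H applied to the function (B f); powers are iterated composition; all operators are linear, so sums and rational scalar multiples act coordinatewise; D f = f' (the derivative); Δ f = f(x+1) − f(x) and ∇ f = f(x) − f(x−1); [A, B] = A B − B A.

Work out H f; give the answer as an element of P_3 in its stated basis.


D f = (27/4)x^2 - 8x
Δ D f = (27/2)x - 5/4
Δ f = (27/4)x^2 - (5/4)x - 7/4
D Δ f = (27/2)x - 5/4
[Δ, D] f = 0

the result is g(x) = 0


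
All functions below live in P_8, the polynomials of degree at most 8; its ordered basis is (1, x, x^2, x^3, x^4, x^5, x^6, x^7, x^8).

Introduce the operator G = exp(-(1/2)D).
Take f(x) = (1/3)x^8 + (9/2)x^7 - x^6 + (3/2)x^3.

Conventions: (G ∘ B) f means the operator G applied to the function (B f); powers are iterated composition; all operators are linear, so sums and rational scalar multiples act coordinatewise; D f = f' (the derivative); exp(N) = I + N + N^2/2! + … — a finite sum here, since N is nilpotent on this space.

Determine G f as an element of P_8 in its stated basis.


order-1 term: -(4/3)x^7 - (63/4)x^6 + 3x^5 - (9/4)x^2
order-2 term: (7/3)x^6 + (189/8)x^5 - (15/4)x^4 + (9/8)x
order-3 term: -(7/3)x^5 - (315/16)x^4 + (5/2)x^3 - 3/16
order-4 term: (35/24)x^4 + (315/32)x^3 - (15/16)x^2
order-5 term: -(7/12)x^3 - (189/64)x^2 + (3/16)x
order-6 term: (7/48)x^2 + (63/128)x - 1/64
order-7 term: -(1/48)x - 9/256
order-8 term: 1/768
the series for exp(-(1/2)D) f terminates at order 8
exp(-(1/2)D) f = (1/3)x^8 + (19/6)x^7 - (173/12)x^6 + (583/24)x^5 - (1055/48)x^4 + (1273/96)x^3 - (1151/192)x^2 + (685/384)x - 91/384

the result is g(x) = (1/3)x^8 + (19/6)x^7 - (173/12)x^6 + (583/24)x^5 - (1055/48)x^4 + (1273/96)x^3 - (1151/192)x^2 + (685/384)x - 91/384


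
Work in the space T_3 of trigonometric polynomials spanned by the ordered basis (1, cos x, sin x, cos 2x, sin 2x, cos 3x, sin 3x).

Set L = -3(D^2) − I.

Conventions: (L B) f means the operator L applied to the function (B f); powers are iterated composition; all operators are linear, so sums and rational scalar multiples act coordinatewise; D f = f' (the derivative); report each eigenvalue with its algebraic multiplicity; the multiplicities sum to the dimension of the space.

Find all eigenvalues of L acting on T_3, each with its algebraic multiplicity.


image of 1: -1
image of cos x: 2cos x
image of sin x: 2sin x
image of cos 2x: 11cos 2x
image of sin 2x: 11sin 2x
image of cos 3x: 26cos 3x
image of sin 3x: 26sin 3x
the matrix is diagonal; its diagonal is (-1, 2, 2, 11, 11, 26, 26)
for a triangular matrix the eigenvalues are the diagonal entries, with algebraic multiplicity their repetition count

λ = -1 (multiplicity 1), λ = 2 (multiplicity 2), λ = 11 (multiplicity 2), λ = 26 (multiplicity 2)


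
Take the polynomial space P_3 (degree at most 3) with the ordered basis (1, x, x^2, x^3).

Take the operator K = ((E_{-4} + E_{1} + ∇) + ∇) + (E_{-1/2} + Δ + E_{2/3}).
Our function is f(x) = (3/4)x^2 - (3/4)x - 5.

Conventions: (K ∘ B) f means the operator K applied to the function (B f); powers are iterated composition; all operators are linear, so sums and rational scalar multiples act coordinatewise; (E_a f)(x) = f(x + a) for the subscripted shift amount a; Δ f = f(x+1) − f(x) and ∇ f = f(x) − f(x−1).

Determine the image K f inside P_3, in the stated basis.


E_{-4} f = (3/4)x^2 - (27/4)x + 10
E_{1} f = (3/4)x^2 + (3/4)x - 5
∇ f = (3/2)x - 3/2
(E_{-4} + E_{1} + ∇) f = (3/2)x^2 - (9/2)x + 7/2
∇ f = (3/2)x - 3/2
((E_{-4} + E_{1} + ∇) + ∇) f = (3/2)x^2 - 3x + 2
E_{-1/2} f = (3/4)x^2 - (3/2)x - 71/16
Δ f = (3/2)x
E_{2/3} f = (3/4)x^2 + (1/4)x - 31/6
(E_{-1/2} + Δ + E_{2/3}) f = (3/2)x^2 + (1/4)x - 461/48
(((E_{-4} + E_{1} + ∇) + ∇) + (E_{-1/2} + Δ + E_{2/3})) f = 3x^2 - (11/4)x - 365/48

the image equals g(x) = 3x^2 - (11/4)x - 365/48


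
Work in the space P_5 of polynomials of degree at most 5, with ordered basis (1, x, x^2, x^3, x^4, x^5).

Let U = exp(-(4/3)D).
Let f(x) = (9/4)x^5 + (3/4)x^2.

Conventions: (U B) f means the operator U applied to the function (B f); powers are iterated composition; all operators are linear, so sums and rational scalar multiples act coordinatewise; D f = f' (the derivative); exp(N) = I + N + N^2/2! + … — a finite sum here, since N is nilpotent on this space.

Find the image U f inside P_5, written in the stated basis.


the result is g(x) = (9/4)x^5 - 15x^4 + 40x^3 - (631/12)x^2 + (302/9)x - 220/27

order-1 term: -15x^4 - 2x
order-2 term: 40x^3 + 4/3
order-3 term: -(160/3)x^2
order-4 term: (320/9)x
order-5 term: -256/27
the series for exp(-(4/3)D) f terminates at order 5
exp(-(4/3)D) f = (9/4)x^5 - 15x^4 + 40x^3 - (631/12)x^2 + (302/9)x - 220/27


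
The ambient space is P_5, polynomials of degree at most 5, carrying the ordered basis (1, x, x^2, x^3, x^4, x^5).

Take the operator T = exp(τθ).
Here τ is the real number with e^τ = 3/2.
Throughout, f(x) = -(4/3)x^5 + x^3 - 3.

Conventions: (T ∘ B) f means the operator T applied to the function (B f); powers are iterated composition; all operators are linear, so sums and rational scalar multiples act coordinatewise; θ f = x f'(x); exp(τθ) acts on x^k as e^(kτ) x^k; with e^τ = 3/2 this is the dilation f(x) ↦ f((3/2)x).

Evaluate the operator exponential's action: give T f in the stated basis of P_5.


exp(τθ) x^k = e^(kτ) x^k; with e^τ = 3/2 this sends x^k to (3/2)^k x^k
x^3 ↦ 27/8 x^3
x^5 ↦ 243/32 x^5
applying this coordinatewise to f: exp(τθ) f = -(81/8)x^5 + (27/8)x^3 - 3

g(x) = -(81/8)x^5 + (27/8)x^3 - 3


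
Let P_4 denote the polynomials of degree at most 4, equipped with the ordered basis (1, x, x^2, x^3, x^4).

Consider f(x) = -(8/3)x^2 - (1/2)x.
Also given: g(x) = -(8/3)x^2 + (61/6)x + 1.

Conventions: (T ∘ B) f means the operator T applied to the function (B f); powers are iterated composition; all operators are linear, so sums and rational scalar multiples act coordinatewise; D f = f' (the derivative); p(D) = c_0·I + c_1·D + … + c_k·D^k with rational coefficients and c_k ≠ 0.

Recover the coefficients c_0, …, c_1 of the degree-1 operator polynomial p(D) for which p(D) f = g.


c_0 = 1, c_1 = -2

D^0 f = -(8/3)x^2 - (1/2)x
D^1 f = -(16/3)x - 1/2
matching coefficients of g against c_0 f + c_1 Df + … from the top degree down determines the c_i
solution: c_0 = 1, c_1 = -2


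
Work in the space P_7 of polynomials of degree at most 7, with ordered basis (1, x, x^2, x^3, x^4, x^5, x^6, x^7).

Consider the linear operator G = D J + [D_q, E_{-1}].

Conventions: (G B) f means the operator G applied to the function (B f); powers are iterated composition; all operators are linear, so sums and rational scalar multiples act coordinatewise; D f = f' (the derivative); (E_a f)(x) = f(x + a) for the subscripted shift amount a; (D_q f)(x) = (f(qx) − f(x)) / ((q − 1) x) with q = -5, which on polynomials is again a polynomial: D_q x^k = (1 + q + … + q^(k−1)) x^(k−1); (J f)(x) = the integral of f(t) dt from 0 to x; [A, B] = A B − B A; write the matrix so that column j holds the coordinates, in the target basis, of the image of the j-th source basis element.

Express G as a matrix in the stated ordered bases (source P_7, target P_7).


the matrix is [[1, 0, -6, -18, -108, -516, -2610, -13014]; [0, 1, 0, 54, 288, 2124, 12960, 78210]; [0, 0, 1, 0, -396, -2916, -26460, -194580]; [0, 0, 0, 1, 0, 2604, 24480, 264060]; [0, 0, 0, 0, 1, 0, -16146, -184374]; [0, 0, 0, 0, 0, 1, 0, 96354]; [0, 0, 0, 0, 0, 0, 1, 0]; [0, 0, 0, 0, 0, 0, 0, 1]] (rows listed top to bottom)

image of 1: 1
image of x: x
image of x^2: x^2 - 6
image of x^3: x^3 + 54x - 18
image of x^4: x^4 - 396x^2 + 288x - 108
image of x^5: x^5 + 2604x^3 - 2916x^2 + 2124x - 516
image of x^6: x^6 - 16146x^4 + 24480x^3 - 26460x^2 + 12960x - 2610
image of x^7: x^7 + 96354x^5 - 184374x^4 + 264060x^3 - 194580x^2 + 78210x - 13014
each image's coordinates form column j of the matrix


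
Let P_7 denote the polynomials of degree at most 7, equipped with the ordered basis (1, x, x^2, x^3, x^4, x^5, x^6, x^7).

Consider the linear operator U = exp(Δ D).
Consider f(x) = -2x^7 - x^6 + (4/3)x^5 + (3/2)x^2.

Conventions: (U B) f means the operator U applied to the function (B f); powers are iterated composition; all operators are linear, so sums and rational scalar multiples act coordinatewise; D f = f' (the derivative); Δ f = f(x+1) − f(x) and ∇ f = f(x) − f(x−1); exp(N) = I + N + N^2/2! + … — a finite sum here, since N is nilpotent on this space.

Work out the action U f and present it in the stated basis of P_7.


g(x) = -2x^7 - x^6 - (248/3)x^5 - 240x^4 - (3460/3)x^3 - (5857/2)x^2 - (14962/3)x - 12121/3

order-1 term: -84x^5 - 240x^4 - (940/3)x^3 - 230x^2 - (262/3)x - 31/3
order-2 term: -840x^3 - 2700x^2 - 3220x - 1390
order-3 term: -1680x - 2640
the series for exp(Δ D) f terminates at order 3
exp(Δ D) f = -2x^7 - x^6 - (248/3)x^5 - 240x^4 - (3460/3)x^3 - (5857/2)x^2 - (14962/3)x - 12121/3


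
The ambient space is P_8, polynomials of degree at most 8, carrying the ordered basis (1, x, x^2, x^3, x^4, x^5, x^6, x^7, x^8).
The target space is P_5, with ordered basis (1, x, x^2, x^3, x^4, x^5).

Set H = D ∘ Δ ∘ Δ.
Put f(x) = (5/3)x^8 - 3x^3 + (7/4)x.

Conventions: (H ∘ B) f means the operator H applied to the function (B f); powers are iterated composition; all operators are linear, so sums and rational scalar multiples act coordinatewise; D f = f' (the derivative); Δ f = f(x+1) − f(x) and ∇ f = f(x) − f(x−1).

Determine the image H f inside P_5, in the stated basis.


Δ f = (40/3)x^7 + (140/3)x^6 + (280/3)x^5 + (350/3)x^4 + (280/3)x^3 + (113/3)x^2 + (13/3)x + 5/12
Δ Δ f = (280/3)x^6 + 560x^5 + (4900/3)x^4 + 2800x^3 + (8680/3)x^2 + 1662x + 1216/3
D Δ Δ f = 560x^5 + 2800x^4 + (19600/3)x^3 + 8400x^2 + (17360/3)x + 1662

g(x) = 560x^5 + 2800x^4 + (19600/3)x^3 + 8400x^2 + (17360/3)x + 1662


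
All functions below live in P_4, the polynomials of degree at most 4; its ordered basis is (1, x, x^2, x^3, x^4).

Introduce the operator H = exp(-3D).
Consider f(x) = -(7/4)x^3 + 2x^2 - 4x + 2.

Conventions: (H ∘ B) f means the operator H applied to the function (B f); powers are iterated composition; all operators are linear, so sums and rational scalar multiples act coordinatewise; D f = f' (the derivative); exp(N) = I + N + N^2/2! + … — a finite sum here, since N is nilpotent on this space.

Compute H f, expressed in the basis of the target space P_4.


order-1 term: (63/4)x^2 - 12x + 12
order-2 term: -(189/4)x + 18
order-3 term: 189/4
the series for exp(-3D) f terminates at order 3
exp(-3D) f = -(7/4)x^3 + (71/4)x^2 - (253/4)x + 317/4

the image equals g(x) = -(7/4)x^3 + (71/4)x^2 - (253/4)x + 317/4


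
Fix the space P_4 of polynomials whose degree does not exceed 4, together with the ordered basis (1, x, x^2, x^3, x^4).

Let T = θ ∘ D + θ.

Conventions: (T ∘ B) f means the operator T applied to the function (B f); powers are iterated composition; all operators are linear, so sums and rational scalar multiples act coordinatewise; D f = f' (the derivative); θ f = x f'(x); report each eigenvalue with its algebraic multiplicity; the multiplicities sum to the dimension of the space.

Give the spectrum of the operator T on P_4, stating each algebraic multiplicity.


λ = 0 (multiplicity 1), λ = 1 (multiplicity 1), λ = 2 (multiplicity 1), λ = 3 (multiplicity 1), λ = 4 (multiplicity 1)

image of 1: 0
image of x: x
image of x^2: 2x^2 + 2x
image of x^3: 3x^3 + 6x^2
image of x^4: 4x^4 + 12x^3
the matrix is upper triangular; its diagonal is (0, 1, 2, 3, 4)
for a triangular matrix the eigenvalues are the diagonal entries, with algebraic multiplicity their repetition count


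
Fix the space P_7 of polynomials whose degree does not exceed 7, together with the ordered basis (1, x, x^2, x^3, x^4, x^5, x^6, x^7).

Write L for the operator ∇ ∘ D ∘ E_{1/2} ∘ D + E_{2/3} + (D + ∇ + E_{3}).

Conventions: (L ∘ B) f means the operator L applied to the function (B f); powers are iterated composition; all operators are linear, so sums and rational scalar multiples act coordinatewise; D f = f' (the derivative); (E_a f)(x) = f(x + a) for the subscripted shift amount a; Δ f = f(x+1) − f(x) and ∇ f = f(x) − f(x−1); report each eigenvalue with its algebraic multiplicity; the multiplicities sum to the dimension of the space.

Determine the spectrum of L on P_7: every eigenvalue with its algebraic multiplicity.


λ = 2 (multiplicity 8)

image of 1: 2
image of x: 2x + 17/3
image of x^2: 2x^2 + (34/3)x + 76/9
image of x^3: 2x^3 + 17x^2 + (76/3)x + 926/27
image of x^4: 2x^4 + (68/3)x^3 + (152/3)x^2 + (3704/27)x + 6496/81
image of x^5: 2x^5 + (85/3)x^4 + (760/9)x^3 + (9260/27)x^2 + (32480/81)x + 60539/243
image of x^6: 2x^6 + 34x^5 + (380/3)x^4 + (18520/27)x^3 + (32480/27)x^2 + (121078/81)x + 530776/729
image of x^7: 2x^7 + (119/3)x^6 + (532/3)x^5 + (32410/27)x^4 + (227360/81)x^3 + (423773/81)x^2 + (3715432/729)x + 38328199/17496
the matrix is upper triangular; its diagonal is (2, 2, 2, 2, 2, 2, 2, 2)
for a triangular matrix the eigenvalues are the diagonal entries, with algebraic multiplicity their repetition count


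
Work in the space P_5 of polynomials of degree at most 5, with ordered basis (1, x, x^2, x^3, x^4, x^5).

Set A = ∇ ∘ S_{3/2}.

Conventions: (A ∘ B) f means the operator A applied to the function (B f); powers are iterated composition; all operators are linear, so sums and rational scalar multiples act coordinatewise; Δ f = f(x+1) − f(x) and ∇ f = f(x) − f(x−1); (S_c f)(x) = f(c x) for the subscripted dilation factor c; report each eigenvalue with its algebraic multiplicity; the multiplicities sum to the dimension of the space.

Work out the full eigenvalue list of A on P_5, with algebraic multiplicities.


λ = 0 (multiplicity 6)

image of 1: 0
image of x: 3/2
image of x^2: (9/2)x - 9/4
image of x^3: (81/8)x^2 - (81/8)x + 27/8
image of x^4: (81/4)x^3 - (243/8)x^2 + (81/4)x - 81/16
image of x^5: (1215/32)x^4 - (1215/16)x^3 + (1215/16)x^2 - (1215/32)x + 243/32
the matrix is upper triangular; its diagonal is (0, 0, 0, 0, 0, 0)
for a triangular matrix the eigenvalues are the diagonal entries, with algebraic multiplicity their repetition count


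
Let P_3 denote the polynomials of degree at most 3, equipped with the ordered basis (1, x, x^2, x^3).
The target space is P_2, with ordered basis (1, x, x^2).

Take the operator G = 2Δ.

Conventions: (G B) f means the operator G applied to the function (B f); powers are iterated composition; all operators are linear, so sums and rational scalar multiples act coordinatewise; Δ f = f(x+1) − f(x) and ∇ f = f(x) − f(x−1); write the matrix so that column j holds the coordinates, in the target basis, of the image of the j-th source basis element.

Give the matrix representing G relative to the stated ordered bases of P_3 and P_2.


image of 1: 0
image of x: 2
image of x^2: 4x + 2
image of x^3: 6x^2 + 6x + 2
each image's coordinates form column j of the matrix

the matrix is [[0, 2, 2, 2]; [0, 0, 4, 6]; [0, 0, 0, 6]] (rows listed top to bottom)


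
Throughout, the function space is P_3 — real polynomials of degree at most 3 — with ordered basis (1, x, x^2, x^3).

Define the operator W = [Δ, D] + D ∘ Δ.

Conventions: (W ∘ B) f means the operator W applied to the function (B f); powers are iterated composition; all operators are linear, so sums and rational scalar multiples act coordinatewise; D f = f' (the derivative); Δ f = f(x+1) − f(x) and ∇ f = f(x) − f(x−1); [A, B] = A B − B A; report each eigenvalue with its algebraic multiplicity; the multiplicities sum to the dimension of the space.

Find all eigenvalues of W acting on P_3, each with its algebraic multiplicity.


λ = 0 (multiplicity 4)

image of 1: 0
image of x: 0
image of x^2: 2
image of x^3: 6x + 3
the matrix is upper triangular; its diagonal is (0, 0, 0, 0)
for a triangular matrix the eigenvalues are the diagonal entries, with algebraic multiplicity their repetition count


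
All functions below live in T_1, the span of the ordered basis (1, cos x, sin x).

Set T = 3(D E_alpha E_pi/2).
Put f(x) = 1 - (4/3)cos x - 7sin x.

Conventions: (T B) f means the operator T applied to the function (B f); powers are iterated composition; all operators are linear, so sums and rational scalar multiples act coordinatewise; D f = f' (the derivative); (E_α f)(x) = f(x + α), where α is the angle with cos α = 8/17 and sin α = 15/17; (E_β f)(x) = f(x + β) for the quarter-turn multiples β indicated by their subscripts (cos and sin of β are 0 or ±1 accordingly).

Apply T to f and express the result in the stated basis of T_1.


E_pi/2 f = 1 - 7cos x + (4/3)sin x
E_alpha E_pi/2 f = 1 - (36/17)cos x + (347/51)sin x
D E_alpha E_pi/2 f = (347/51)cos x + (36/17)sin x
(3(D E_alpha E_pi/2)) f = (347/17)cos x + (108/17)sin x

the image equals g(x) = (347/17)cos x + (108/17)sin x


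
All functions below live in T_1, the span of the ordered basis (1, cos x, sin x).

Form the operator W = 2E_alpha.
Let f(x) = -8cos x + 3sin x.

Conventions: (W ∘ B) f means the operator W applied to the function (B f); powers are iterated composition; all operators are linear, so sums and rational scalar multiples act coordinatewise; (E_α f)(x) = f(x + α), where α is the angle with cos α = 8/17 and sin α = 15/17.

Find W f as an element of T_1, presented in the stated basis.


E_alpha f = -(19/17)cos x + (144/17)sin x
(2E_alpha) f = -(38/17)cos x + (288/17)sin x

g(x) = -(38/17)cos x + (288/17)sin x


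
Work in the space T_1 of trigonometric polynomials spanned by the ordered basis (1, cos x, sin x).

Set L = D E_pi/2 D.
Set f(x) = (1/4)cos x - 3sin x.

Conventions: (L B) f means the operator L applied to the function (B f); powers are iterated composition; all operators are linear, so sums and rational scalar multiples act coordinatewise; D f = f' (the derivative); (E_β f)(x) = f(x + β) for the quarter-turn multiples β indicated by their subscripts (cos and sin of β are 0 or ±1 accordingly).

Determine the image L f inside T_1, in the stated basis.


the result is g(x) = 3cos x + (1/4)sin x

D f = -3cos x - (1/4)sin x
E_pi/2 D f = -(1/4)cos x + 3sin x
D E_pi/2 D f = 3cos x + (1/4)sin x


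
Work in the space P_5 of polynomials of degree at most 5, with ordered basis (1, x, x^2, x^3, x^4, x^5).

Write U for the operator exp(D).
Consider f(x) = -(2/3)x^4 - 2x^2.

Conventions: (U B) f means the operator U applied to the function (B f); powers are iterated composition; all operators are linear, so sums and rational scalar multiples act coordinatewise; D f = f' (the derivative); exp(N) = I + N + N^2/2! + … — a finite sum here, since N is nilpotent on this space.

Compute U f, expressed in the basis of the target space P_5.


order-1 term: -(8/3)x^3 - 4x
order-2 term: -4x^2 - 2
order-3 term: -(8/3)x
order-4 term: -2/3
the series for exp(D) f terminates at order 4
exp(D) f = -(2/3)x^4 - (8/3)x^3 - 6x^2 - (20/3)x - 8/3

the result is g(x) = -(2/3)x^4 - (8/3)x^3 - 6x^2 - (20/3)x - 8/3


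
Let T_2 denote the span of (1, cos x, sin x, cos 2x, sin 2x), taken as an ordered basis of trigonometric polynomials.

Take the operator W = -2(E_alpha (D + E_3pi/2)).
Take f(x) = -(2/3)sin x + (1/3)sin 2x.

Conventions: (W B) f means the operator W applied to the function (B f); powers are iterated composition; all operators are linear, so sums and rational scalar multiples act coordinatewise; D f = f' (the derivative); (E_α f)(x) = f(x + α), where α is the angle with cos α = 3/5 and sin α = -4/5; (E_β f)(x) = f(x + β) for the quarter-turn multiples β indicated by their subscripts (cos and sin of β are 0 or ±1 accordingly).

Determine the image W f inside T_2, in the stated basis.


D f = -(2/3)cos x + (2/3)cos 2x
E_3pi/2 f = (2/3)cos x - (1/3)sin 2x
(D + E_3pi/2) f = (2/3)cos 2x - (1/3)sin 2x
E_alpha (D + E_3pi/2) f = (2/15)cos 2x + (11/15)sin 2x
(-2(E_alpha (D + E_3pi/2))) f = -(4/15)cos 2x - (22/15)sin 2x

the image equals g(x) = -(4/15)cos 2x - (22/15)sin 2x


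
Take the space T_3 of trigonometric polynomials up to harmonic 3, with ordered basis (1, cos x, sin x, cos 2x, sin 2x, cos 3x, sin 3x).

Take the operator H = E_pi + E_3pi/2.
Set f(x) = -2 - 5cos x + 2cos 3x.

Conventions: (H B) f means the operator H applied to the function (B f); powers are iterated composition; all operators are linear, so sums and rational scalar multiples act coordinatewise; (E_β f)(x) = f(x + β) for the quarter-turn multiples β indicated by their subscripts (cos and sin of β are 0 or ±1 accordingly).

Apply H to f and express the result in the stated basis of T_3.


E_pi f = -2 + 5cos x - 2cos 3x
E_3pi/2 f = -2 - 5sin x - 2sin 3x
(E_pi + E_3pi/2) f = -4 + 5cos x - 5sin x - 2cos 3x - 2sin 3x

the result is g(x) = -4 + 5cos x - 5sin x - 2cos 3x - 2sin 3x


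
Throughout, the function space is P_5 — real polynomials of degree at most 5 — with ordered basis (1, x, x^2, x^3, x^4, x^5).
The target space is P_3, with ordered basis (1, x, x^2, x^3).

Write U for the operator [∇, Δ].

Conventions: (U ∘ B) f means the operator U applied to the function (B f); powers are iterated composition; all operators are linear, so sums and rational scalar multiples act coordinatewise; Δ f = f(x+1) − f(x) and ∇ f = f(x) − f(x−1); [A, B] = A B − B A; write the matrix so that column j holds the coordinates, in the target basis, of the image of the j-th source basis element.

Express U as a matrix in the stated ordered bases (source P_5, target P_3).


image of 1: 0
image of x: 0
image of x^2: 0
image of x^3: 0
image of x^4: 0
image of x^5: 0
each image's coordinates form column j of the matrix

the matrix is [[0, 0, 0, 0, 0, 0]; [0, 0, 0, 0, 0, 0]; [0, 0, 0, 0, 0, 0]; [0, 0, 0, 0, 0, 0]] (rows listed top to bottom)


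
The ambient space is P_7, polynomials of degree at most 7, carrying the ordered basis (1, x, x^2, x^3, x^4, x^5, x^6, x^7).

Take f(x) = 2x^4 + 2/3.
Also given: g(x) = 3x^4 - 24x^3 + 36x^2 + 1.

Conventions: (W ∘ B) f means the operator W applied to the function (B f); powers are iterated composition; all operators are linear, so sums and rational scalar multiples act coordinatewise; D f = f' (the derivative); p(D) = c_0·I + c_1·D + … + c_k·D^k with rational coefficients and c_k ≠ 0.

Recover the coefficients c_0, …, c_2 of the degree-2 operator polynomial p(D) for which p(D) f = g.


D^0 f = 2x^4 + 2/3
D^1 f = 8x^3
D^2 f = 24x^2
matching coefficients of g against c_0 f + c_1 Df + … from the top degree down determines the c_i
solution: c_0 = 3/2, c_1 = -3, c_2 = 3/2

c_0 = 3/2, c_1 = -3, c_2 = 3/2


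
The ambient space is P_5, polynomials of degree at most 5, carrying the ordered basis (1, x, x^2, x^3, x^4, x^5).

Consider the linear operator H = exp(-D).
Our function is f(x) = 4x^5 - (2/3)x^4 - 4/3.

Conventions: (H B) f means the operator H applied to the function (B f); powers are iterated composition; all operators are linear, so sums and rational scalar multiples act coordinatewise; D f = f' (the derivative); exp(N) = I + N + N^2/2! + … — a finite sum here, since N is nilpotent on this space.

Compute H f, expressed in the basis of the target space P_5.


order-1 term: -20x^4 + (8/3)x^3
order-2 term: 40x^3 - 4x^2
order-3 term: -40x^2 + (8/3)x
order-4 term: 20x - 2/3
order-5 term: -4
the series for exp(-D) f terminates at order 5
exp(-D) f = 4x^5 - (62/3)x^4 + (128/3)x^3 - 44x^2 + (68/3)x - 6

g(x) = 4x^5 - (62/3)x^4 + (128/3)x^3 - 44x^2 + (68/3)x - 6
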